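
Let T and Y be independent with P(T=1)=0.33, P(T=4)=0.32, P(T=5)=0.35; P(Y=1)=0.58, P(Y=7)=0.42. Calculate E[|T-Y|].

E[|T-Y|] = Σ_t Σ_y |t-y| · P(T=t)P(Y=y)
 = 0·0.1914 + 6·0.1386 + 3·0.1856 + 3·0.1344 + 4·0.203 + 2·0.147
 = 0 + 0.8316 + 0.5568 + 0.4032 + 0.812 + 0.294
 = 2.8976

2.8976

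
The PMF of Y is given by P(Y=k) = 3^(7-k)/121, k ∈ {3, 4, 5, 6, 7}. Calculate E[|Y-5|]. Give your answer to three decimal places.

1.603

E[|Y-5|] = Σ |y-5|·P(Y=y)
 = 2·81/121 + 1·27/121 + 0·9/121 + 1·3/121 + 2·1/121
 = 162/121 + 27/121 + 0 + 3/121 + 2/121
 = 194/121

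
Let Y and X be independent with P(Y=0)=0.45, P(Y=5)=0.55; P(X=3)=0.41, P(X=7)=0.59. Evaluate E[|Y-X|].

E[|Y-X|] = Σ_y Σ_x |y-x| · P(Y=y)P(X=x)
 = 3·0.1845 + 7·0.2655 + 2·0.2255 + 2·0.3245
 = 0.5535 + 1.8585 + 0.451 + 0.649
 = 3.512

3.512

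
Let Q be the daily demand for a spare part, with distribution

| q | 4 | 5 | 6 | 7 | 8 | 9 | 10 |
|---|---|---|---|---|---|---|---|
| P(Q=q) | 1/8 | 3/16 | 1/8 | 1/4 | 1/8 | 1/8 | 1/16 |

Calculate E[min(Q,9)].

E[min(Q,9)] = Σ min(q,9)·P(Q=q)
 = 4·1/8 + 5·3/16 + 6·1/8 + 7·1/4 + 8·1/8 + 9·1/8 + 9·1/16
 = 1/2 + 15/16 + 3/4 + 7/4 + 1 + 9/8 + 9/16
 = 53/8

6.625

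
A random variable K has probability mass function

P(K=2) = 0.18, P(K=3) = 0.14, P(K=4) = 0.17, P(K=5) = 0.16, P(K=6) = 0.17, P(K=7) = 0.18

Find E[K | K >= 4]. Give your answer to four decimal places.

5.5294

P(K >= 4) = 0.17 + 0.16 + 0.17 + 0.18 = 0.68.
E[K | K >= 4] = [4·0.17 + 5·0.16 + 6·0.17 + 7·0.18] / 0.68
 = 3.76 / 0.68
 = 94/17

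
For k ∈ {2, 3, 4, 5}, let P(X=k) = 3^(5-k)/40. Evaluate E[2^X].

E[2^X] = Σ 2^x·P(X=x)
 = 4·27/40 + 8·9/40 + 16·3/40 + 32·1/40
 = 27/10 + 9/5 + 6/5 + 4/5
 = 13/2

6.5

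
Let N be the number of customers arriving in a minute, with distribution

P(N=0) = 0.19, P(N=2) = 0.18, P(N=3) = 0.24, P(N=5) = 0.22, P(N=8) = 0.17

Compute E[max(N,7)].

7.17

E[max(N,7)] = Σ max(n,7)·P(N=n)
 = 7·0.19 + 7·0.18 + 7·0.24 + 7·0.22 + 8·0.17
 = 1.33 + 1.26 + 1.68 + 1.54 + 1.36
 = 7.17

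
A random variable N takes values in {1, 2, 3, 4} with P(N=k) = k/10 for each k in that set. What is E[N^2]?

E[N^2] = Σ n^2·P(N=n)
 = 1·1/10 + 4·1/5 + 9·3/10 + 16·2/5
 = 1/10 + 4/5 + 27/10 + 32/5
 = 10

10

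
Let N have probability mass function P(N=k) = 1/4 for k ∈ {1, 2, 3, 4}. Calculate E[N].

E[N] = Σ n·P(N=n)
 = 1·1/4 + 2·1/4 + 3·1/4 + 4·1/4
 = 1/4 + 1/2 + 3/4 + 1
 = 5/2

2.5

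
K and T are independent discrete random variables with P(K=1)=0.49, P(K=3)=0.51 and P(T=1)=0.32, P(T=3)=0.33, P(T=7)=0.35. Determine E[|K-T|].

E[|K-T|] = Σ_k Σ_t |k-t| · P(K=k)P(T=t)
 = 0·0.1568 + 2·0.1617 + 6·0.1715 + 2·0.1632 + 0·0.1683 + 4·0.1785
 = 0 + 0.3234 + 1.029 + 0.3264 + 0 + 0.714
 = 2.3928

2.3928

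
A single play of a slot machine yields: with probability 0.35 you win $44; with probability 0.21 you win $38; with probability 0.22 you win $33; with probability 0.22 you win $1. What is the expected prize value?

E[payout] = 44·0.35 + 38·0.21 + 33·0.22 + 1·0.22
 = 15.4 + 7.98 + 7.26 + 0.22
 = 30.86

30.86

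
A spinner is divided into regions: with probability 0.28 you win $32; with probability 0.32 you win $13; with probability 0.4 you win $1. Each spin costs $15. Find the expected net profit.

E[payout] = 32·0.28 + 13·0.32 + 1·0.4
 = 8.96 + 4.16 + 0.4
 = 13.52
Net = 13.52 - 15 = -1.48

-1.48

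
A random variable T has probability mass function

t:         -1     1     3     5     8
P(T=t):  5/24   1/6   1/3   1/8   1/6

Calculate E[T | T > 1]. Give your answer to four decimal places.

P(T > 1) = 1/3 + 1/8 + 1/6 = 5/8.
E[T | T > 1] = [3·1/3 + 5·1/8 + 8·1/6] / (5/8)
 = 71/24 / (5/8)
 = 71/15

4.7333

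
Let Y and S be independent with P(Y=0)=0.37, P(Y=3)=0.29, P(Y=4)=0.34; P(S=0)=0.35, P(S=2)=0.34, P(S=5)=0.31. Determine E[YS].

E[YS] = Σ_y Σ_s ys · P(Y=y)P(S=s)
 = 0·0.1295 + 0·0.1258 + 0·0.1147 + 0·0.1015 + 6·0.0986 + 15·0.0899 + 0·0.119 + 8·0.1156 + 20·0.1054
 = 0 + 0 + 0 + 0 + 0.5916 + 1.3485 + 0 + 0.9248 + 2.108
 = 4.9729

4.9729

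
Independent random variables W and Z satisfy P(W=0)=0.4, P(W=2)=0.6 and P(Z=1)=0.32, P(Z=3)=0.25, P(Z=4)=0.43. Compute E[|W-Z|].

E[|W-Z|] = Σ_w Σ_z |w-z| · P(W=w)P(Z=z)
 = 1·0.128 + 3·0.1 + 4·0.172 + 1·0.192 + 1·0.15 + 2·0.258
 = 0.128 + 0.3 + 0.688 + 0.192 + 0.15 + 0.516
 = 1.974

1.974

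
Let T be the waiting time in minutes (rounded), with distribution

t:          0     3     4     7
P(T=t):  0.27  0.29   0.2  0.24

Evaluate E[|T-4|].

E[|T-4|] = Σ |t-4|·P(T=t)
 = 4·0.27 + 1·0.29 + 0·0.2 + 3·0.24
 = 1.08 + 0.29 + 0 + 0.72
 = 2.09

2.09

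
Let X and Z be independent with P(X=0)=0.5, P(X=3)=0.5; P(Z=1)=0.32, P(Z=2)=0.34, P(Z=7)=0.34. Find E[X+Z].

4.88

E[X+Z] = Σ_x Σ_z (x+z) · P(X=x)P(Z=z)
 = 1·0.16 + 2·0.17 + 7·0.17 + 4·0.16 + 5·0.17 + 10·0.17
 = 0.16 + 0.34 + 1.19 + 0.64 + 0.85 + 1.7
 = 4.88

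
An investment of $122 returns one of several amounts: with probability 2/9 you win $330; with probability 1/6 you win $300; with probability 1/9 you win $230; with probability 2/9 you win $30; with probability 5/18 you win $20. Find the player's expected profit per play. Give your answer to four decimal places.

E[payout] = 330·2/9 + 300·1/6 + 230·1/9 + 30·2/9 + 20·5/18
 = 220/3 + 50 + 230/9 + 20/3 + 50/9
 = 1450/9
Net = 1450/9 - 122 = 352/9

39.1111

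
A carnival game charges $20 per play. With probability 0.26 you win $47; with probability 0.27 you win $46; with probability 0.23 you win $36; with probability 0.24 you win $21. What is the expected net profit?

17.96

E[payout] = 47·0.26 + 46·0.27 + 36·0.23 + 21·0.24
 = 12.22 + 12.42 + 8.28 + 5.04
 = 37.96
Net = 37.96 - 20 = 17.96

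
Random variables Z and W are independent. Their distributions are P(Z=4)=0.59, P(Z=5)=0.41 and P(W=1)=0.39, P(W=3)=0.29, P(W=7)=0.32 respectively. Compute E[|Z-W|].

2.5676

E[|Z-W|] = Σ_z Σ_w |z-w| · P(Z=z)P(W=w)
 = 3·0.2301 + 1·0.1711 + 3·0.1888 + 4·0.1599 + 2·0.1189 + 2·0.1312
 = 0.6903 + 0.1711 + 0.5664 + 0.6396 + 0.2378 + 0.2624
 = 2.5676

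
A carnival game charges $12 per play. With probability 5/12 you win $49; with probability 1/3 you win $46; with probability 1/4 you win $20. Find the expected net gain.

E[payout] = 49·5/12 + 46·1/3 + 20·1/4
 = 245/12 + 46/3 + 5
 = 163/4
Net = 163/4 - 12 = 115/4

28.75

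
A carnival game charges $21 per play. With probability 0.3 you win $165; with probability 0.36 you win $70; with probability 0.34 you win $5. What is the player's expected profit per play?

55.4

E[payout] = 165·0.3 + 70·0.36 + 5·0.34
 = 49.5 + 25.2 + 1.7
 = 76.4
Net = 76.4 - 21 = 55.4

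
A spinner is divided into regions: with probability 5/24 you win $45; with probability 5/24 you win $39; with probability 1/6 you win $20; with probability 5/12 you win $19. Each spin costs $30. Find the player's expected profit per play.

-1.25

E[payout] = 45·5/24 + 39·5/24 + 20·1/6 + 19·5/12
 = 75/8 + 65/8 + 10/3 + 95/12
 = 115/4
Net = 115/4 - 30 = -5/4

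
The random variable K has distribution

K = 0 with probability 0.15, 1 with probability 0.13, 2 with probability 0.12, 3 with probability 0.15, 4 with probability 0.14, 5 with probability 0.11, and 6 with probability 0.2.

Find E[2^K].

E[2^K] = Σ 2^k·P(K=k)
 = 1·0.15 + 2·0.13 + 4·0.12 + 8·0.15 + 16·0.14 + 32·0.11 + 64·0.2
 = 0.15 + 0.26 + 0.48 + 1.2 + 2.24 + 3.52 + 12.8
 = 20.65

20.65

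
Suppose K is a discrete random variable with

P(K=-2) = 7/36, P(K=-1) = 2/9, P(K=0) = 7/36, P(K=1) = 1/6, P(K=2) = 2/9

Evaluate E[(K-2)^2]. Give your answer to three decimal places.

E[(K-2)^2] = Σ (k-2)^2·P(K=k)
 = 16·7/36 + 9·2/9 + 4·7/36 + 1·1/6 + 0·2/9
 = 28/9 + 2 + 7/9 + 1/6 + 0
 = 109/18

6.056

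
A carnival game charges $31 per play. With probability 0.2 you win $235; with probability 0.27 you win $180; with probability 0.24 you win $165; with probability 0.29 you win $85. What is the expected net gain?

E[payout] = 235·0.2 + 180·0.27 + 165·0.24 + 85·0.29
 = 47 + 48.6 + 39.6 + 24.65
 = 159.85
Net = 159.85 - 31 = 128.85

128.85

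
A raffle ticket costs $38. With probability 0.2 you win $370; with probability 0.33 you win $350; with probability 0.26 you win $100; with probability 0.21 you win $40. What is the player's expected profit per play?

E[payout] = 370·0.2 + 350·0.33 + 100·0.26 + 40·0.21
 = 74 + 115.5 + 26 + 8.4
 = 223.9
Net = 223.9 - 38 = 185.9

185.9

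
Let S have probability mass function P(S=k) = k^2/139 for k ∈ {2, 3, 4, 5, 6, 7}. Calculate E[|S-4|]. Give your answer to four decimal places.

E[|S-4|] = Σ |s-4|·P(S=s)
 = 2·4/139 + 1·9/139 + 0·16/139 + 1·25/139 + 2·36/139 + 3·49/139
 = 8/139 + 9/139 + 0 + 25/139 + 72/139 + 147/139
 = 261/139

1.8777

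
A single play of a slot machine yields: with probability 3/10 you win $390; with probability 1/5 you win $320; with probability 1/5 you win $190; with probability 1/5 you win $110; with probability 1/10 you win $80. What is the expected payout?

E[payout] = 390·3/10 + 320·1/5 + 190·1/5 + 110·1/5 + 80·1/10
 = 117 + 64 + 38 + 22 + 8
 = 249

249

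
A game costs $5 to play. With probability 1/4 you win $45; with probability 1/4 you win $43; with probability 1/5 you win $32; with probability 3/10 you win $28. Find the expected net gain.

E[payout] = 45·1/4 + 43·1/4 + 32·1/5 + 28·3/10
 = 45/4 + 43/4 + 32/5 + 42/5
 = 184/5
Net = 184/5 - 5 = 159/5

31.8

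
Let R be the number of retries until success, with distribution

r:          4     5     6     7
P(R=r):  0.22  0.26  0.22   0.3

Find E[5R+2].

30

E[5R+2] = Σ (5r+2)·P(R=r)
 = 22·0.22 + 27·0.26 + 32·0.22 + 37·0.3
 = 4.84 + 7.02 + 7.04 + 11.1
 = 30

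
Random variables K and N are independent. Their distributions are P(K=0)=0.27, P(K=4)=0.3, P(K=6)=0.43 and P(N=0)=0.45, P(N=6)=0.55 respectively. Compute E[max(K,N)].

E[max(K,N)] = Σ_k Σ_n max(k,n) · P(K=k)P(N=n)
 = 0·0.1215 + 6·0.1485 + 4·0.135 + 6·0.165 + 6·0.1935 + 6·0.2365
 = 0 + 0.891 + 0.54 + 0.99 + 1.161 + 1.419
 = 5.001

5.001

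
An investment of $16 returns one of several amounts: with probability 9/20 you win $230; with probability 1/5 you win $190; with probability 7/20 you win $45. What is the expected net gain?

141.25

E[payout] = 230·9/20 + 190·1/5 + 45·7/20
 = 207/2 + 38 + 63/4
 = 629/4
Net = 629/4 - 16 = 565/4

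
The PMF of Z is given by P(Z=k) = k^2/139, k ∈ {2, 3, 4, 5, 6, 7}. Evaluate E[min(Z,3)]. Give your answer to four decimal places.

E[min(Z,3)] = Σ min(z,3)·P(Z=z)
 = 2·4/139 + 3·9/139 + 3·16/139 + 3·25/139 + 3·36/139 + 3·49/139
 = 8/139 + 27/139 + 48/139 + 75/139 + 108/139 + 147/139
 = 413/139

2.9712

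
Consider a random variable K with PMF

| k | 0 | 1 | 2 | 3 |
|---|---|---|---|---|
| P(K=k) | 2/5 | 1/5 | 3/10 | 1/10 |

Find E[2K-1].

E[2K-1] = Σ (2k-1)·P(K=k)
 = (-1)·2/5 + 1·1/5 + 3·3/10 + 5·1/10
 = (-2/5) + 1/5 + 9/10 + 1/2
 = 6/5

1.2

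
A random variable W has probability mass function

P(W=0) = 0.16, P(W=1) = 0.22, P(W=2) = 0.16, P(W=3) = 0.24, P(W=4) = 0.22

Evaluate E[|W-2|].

E[|W-2|] = Σ |w-2|·P(W=w)
 = 2·0.16 + 1·0.22 + 0·0.16 + 1·0.24 + 2·0.22
 = 0.32 + 0.22 + 0 + 0.24 + 0.44
 = 1.22

1.22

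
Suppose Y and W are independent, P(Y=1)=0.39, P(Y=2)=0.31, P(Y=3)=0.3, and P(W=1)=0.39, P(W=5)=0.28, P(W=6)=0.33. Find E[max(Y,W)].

E[max(Y,W)] = Σ_y Σ_w max(y,w) · P(Y=y)P(W=w)
 = 1·0.1521 + 5·0.1092 + 6·0.1287 + 2·0.1209 + 5·0.0868 + 6·0.1023 + 3·0.117 + 5·0.084 + 6·0.099
 = 0.1521 + 0.546 + 0.7722 + 0.2418 + 0.434 + 0.6138 + 0.351 + 0.42 + 0.594
 = 4.1249

4.1249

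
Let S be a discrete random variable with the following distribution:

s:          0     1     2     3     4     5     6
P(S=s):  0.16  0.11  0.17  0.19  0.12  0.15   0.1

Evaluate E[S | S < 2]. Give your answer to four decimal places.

0.4074

P(S < 2) = 0.16 + 0.11 = 0.27.
E[S | S < 2] = [0·0.16 + 1·0.11] / 0.27
 = 0.11 / 0.27
 = 11/27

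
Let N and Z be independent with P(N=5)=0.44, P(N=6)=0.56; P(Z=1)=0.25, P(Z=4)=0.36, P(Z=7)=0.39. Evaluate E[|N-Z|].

2.2632

E[|N-Z|] = Σ_n Σ_z |n-z| · P(N=n)P(Z=z)
 = 4·0.11 + 1·0.1584 + 2·0.1716 + 5·0.14 + 2·0.2016 + 1·0.2184
 = 0.44 + 0.1584 + 0.3432 + 0.7 + 0.4032 + 0.2184
 = 2.2632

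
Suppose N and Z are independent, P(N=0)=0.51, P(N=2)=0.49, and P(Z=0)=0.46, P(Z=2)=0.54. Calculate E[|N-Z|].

E[|N-Z|] = Σ_n Σ_z |n-z| · P(N=n)P(Z=z)
 = 0·0.2346 + 2·0.2754 + 2·0.2254 + 0·0.2646
 = 0 + 0.5508 + 0.4508 + 0
 = 1.0016

1.0016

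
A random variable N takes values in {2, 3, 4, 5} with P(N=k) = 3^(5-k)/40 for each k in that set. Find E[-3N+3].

E[-3N+3] = Σ (-3n+3)·P(N=n)
 = (-3)·27/40 + (-6)·9/40 + (-9)·3/40 + (-12)·1/40
 = (-81/40) + (-27/20) + (-27/40) + (-3/10)
 = -87/20

-4.35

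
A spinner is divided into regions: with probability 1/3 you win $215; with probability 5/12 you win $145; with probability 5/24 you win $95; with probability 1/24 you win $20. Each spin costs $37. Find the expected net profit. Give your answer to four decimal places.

115.7083

E[payout] = 215·1/3 + 145·5/12 + 95·5/24 + 20·1/24
 = 215/3 + 725/12 + 475/24 + 5/6
 = 3665/24
Net = 3665/24 - 37 = 2777/24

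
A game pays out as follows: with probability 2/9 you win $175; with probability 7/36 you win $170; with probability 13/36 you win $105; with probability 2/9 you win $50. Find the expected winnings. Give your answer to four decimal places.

120.9722

E[payout] = 175·2/9 + 170·7/36 + 105·13/36 + 50·2/9
 = 350/9 + 595/18 + 455/12 + 100/9
 = 4355/36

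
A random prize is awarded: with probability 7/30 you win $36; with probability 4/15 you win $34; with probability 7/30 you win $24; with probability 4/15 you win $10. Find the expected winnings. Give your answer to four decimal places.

E[payout] = 36·7/30 + 34·4/15 + 24·7/30 + 10·4/15
 = 42/5 + 136/15 + 28/5 + 8/3
 = 386/15

25.7333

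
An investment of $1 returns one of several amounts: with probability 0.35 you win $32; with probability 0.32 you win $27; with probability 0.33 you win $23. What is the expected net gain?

E[payout] = 32·0.35 + 27·0.32 + 23·0.33
 = 11.2 + 8.64 + 7.59
 = 27.43
Net = 27.43 - 1 = 26.43

26.43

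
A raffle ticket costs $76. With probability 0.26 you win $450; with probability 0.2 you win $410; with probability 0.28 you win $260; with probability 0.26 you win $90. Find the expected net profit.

219.2

E[payout] = 450·0.26 + 410·0.2 + 260·0.28 + 90·0.26
 = 117 + 82 + 72.8 + 23.4
 = 295.2
Net = 295.2 - 76 = 219.2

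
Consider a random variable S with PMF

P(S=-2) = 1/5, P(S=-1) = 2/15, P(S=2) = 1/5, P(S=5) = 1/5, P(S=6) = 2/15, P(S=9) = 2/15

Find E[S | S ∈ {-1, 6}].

P(S ∈ {-1, 6}) = 2/15 + 2/15 = 4/15.
E[S | S ∈ {-1, 6}] = [(-1)·2/15 + 6·2/15] / (4/15)
 = 2/3 / (4/15)
 = 5/2

2.5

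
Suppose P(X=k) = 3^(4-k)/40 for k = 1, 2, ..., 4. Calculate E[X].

1.45

E[X] = Σ x·P(X=x)
 = 1·27/40 + 2·9/40 + 3·3/40 + 4·1/40
 = 27/40 + 9/20 + 9/40 + 1/10
 = 29/20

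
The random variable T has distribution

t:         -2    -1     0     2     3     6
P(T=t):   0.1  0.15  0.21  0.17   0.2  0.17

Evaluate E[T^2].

9.15

E[T^2] = Σ t^2·P(T=t)
 = 4·0.1 + 1·0.15 + 0·0.21 + 4·0.17 + 9·0.2 + 36·0.17
 = 0.4 + 0.15 + 0 + 0.68 + 1.8 + 6.12
 = 9.15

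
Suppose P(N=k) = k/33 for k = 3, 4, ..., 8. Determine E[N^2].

E[N^2] = Σ n^2·P(N=n)
 = 9·1/11 + 16·4/33 + 25·5/33 + 36·2/11 + 49·7/33 + 64·8/33
 = 9/11 + 64/33 + 125/33 + 72/11 + 343/33 + 512/33
 = 39

39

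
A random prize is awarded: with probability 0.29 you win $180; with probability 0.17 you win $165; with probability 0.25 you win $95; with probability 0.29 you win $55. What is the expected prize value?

119.95

E[payout] = 180·0.29 + 165·0.17 + 95·0.25 + 55·0.29
 = 52.2 + 28.05 + 23.75 + 15.95
 = 119.95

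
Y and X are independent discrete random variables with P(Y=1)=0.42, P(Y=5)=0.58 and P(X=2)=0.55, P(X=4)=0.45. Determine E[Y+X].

6.22

E[Y+X] = Σ_y Σ_x (y+x) · P(Y=y)P(X=x)
 = 3·0.231 + 5·0.189 + 7·0.319 + 9·0.261
 = 0.693 + 0.945 + 2.233 + 2.349
 = 6.22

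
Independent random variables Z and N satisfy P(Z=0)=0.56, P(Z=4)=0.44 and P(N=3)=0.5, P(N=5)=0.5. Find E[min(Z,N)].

E[min(Z,N)] = Σ_z Σ_n min(z,n) · P(Z=z)P(N=n)
 = 0·0.28 + 0·0.28 + 3·0.22 + 4·0.22
 = 0 + 0 + 0.66 + 0.88
 = 1.54

1.54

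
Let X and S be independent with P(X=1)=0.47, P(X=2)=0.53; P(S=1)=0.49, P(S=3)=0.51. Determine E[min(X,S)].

1.2703

E[min(X,S)] = Σ_x Σ_s min(x,s) · P(X=x)P(S=s)
 = 1·0.2303 + 1·0.2397 + 1·0.2597 + 2·0.2703
 = 0.2303 + 0.2397 + 0.2597 + 0.5406
 = 1.2703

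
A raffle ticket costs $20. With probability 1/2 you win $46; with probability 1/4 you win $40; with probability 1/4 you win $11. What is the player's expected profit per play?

E[payout] = 46·1/2 + 40·1/4 + 11·1/4
 = 23 + 10 + 11/4
 = 143/4
Net = 143/4 - 20 = 63/4

15.75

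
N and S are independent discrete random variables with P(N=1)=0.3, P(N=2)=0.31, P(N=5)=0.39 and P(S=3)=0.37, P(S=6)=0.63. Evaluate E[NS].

14.0343

E[NS] = Σ_n Σ_s ns · P(N=n)P(S=s)
 = 3·0.111 + 6·0.189 + 6·0.1147 + 12·0.1953 + 15·0.1443 + 30·0.2457
 = 0.333 + 1.134 + 0.6882 + 2.3436 + 2.1645 + 7.371
 = 14.0343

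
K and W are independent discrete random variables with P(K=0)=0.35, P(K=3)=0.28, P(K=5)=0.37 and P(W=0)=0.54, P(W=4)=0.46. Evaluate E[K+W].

E[K+W] = Σ_k Σ_w (k+w) · P(K=k)P(W=w)
 = 0·0.189 + 4·0.161 + 3·0.1512 + 7·0.1288 + 5·0.1998 + 9·0.1702
 = 0 + 0.644 + 0.4536 + 0.9016 + 0.999 + 1.5318
 = 4.53

4.53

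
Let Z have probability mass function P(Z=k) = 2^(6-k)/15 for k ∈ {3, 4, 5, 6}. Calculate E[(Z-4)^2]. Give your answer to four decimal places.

E[(Z-4)^2] = Σ (z-4)^2·P(Z=z)
 = 1·8/15 + 0·4/15 + 1·2/15 + 4·1/15
 = 8/15 + 0 + 2/15 + 4/15
 = 14/15

0.9333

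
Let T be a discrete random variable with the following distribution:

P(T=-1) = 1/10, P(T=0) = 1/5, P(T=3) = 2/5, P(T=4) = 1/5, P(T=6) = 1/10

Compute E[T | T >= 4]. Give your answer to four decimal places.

4.6667

P(T >= 4) = 1/5 + 1/10 = 3/10.
E[T | T >= 4] = [4·1/5 + 6·1/10] / (3/10)
 = 7/5 / (3/10)
 = 14/3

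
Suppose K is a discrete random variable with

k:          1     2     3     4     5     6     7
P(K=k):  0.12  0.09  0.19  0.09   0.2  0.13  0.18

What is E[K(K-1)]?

E[K(K-1)] = Σ k(k-1)·P(K=k)
 = 0·0.12 + 2·0.09 + 6·0.19 + 12·0.09 + 20·0.2 + 30·0.13 + 42·0.18
 = 0 + 0.18 + 1.14 + 1.08 + 4 + 3.9 + 7.56
 = 17.86

17.86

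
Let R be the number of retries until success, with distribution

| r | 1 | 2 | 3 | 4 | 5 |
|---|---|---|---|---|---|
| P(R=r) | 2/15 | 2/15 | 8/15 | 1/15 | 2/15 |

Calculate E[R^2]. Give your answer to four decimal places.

E[R^2] = Σ r^2·P(R=r)
 = 1·2/15 + 4·2/15 + 9·8/15 + 16·1/15 + 25·2/15
 = 2/15 + 8/15 + 24/5 + 16/15 + 10/3
 = 148/15

9.8667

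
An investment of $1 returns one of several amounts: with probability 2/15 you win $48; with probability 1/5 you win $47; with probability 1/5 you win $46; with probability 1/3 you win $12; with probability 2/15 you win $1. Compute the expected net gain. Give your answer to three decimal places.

E[payout] = 48·2/15 + 47·1/5 + 46·1/5 + 12·1/3 + 1·2/15
 = 32/5 + 47/5 + 46/5 + 4 + 2/15
 = 437/15
Net = 437/15 - 1 = 422/15

28.133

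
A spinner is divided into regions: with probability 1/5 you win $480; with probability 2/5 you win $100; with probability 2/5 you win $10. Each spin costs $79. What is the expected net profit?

E[payout] = 480·1/5 + 100·2/5 + 10·2/5
 = 96 + 40 + 4
 = 140
Net = 140 - 79 = 61

61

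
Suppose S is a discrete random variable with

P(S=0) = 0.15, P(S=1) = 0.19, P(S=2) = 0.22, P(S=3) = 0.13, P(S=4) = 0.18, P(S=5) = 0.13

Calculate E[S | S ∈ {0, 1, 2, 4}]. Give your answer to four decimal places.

P(S ∈ {0, 1, 2, 4}) = 0.15 + 0.19 + 0.22 + 0.18 = 0.74.
E[S | S ∈ {0, 1, 2, 4}] = [0·0.15 + 1·0.19 + 2·0.22 + 4·0.18] / 0.74
 = 1.35 / 0.74
 = 135/74

1.8243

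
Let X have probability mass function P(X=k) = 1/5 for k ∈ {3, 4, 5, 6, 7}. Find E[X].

5

E[X] = Σ x·P(X=x)
 = 3·1/5 + 4·1/5 + 5·1/5 + 6·1/5 + 7·1/5
 = 3/5 + 4/5 + 1 + 6/5 + 7/5
 = 5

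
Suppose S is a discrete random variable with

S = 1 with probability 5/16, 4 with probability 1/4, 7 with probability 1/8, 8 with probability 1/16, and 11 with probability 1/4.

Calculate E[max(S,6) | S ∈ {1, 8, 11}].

P(S ∈ {1, 8, 11}) = 5/16 + 1/16 + 1/4 = 5/8.
E[max(S,6) | S ∈ {1, 8, 11}] = [6·5/16 + 8·1/16 + 11·1/4] / (5/8)
 = 41/8 / (5/8)
 = 41/5

8.2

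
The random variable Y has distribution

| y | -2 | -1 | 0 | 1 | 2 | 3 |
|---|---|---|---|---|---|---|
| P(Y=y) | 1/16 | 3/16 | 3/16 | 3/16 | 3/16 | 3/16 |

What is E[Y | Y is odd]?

P(Y is odd) = 3/16 + 3/16 + 3/16 = 9/16.
E[Y | Y is odd] = [(-1)·3/16 + 1·3/16 + 3·3/16] / (9/16)
 = 9/16 / (9/16)
 = 1

1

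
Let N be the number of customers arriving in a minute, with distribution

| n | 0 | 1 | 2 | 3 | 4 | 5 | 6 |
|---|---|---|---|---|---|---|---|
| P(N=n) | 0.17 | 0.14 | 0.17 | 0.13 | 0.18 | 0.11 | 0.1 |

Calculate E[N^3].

51.88

E[N^3] = Σ n^3·P(N=n)
 = 0·0.17 + 1·0.14 + 8·0.17 + 27·0.13 + 64·0.18 + 125·0.11 + 216·0.1
 = 0 + 0.14 + 1.36 + 3.51 + 11.52 + 13.75 + 21.6
 = 51.88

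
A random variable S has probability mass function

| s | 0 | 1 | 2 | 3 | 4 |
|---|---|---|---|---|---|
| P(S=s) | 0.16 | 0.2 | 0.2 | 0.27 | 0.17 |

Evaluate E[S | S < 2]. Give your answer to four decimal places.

0.5556

P(S < 2) = 0.16 + 0.2 = 0.36.
E[S | S < 2] = [0·0.16 + 1·0.2] / 0.36
 = 0.2 / 0.36
 = 5/9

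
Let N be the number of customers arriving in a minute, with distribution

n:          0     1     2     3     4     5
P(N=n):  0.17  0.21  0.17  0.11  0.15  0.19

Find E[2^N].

E[2^N] = Σ 2^n·P(N=n)
 = 1·0.17 + 2·0.21 + 4·0.17 + 8·0.11 + 16·0.15 + 32·0.19
 = 0.17 + 0.42 + 0.68 + 0.88 + 2.4 + 6.08
 = 10.63

10.63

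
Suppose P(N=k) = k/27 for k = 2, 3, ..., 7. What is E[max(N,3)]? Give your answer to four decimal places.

5.2222

E[max(N,3)] = Σ max(n,3)·P(N=n)
 = 3·2/27 + 3·1/9 + 4·4/27 + 5·5/27 + 6·2/9 + 7·7/27
 = 2/9 + 1/3 + 16/27 + 25/27 + 4/3 + 49/27
 = 47/9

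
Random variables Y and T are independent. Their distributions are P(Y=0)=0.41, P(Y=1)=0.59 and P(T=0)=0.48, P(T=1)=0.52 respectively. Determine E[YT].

0.3068

E[YT] = Σ_y Σ_t yt · P(Y=y)P(T=t)
 = 0·0.1968 + 0·0.2132 + 0·0.2832 + 1·0.3068
 = 0 + 0 + 0 + 0.3068
 = 0.3068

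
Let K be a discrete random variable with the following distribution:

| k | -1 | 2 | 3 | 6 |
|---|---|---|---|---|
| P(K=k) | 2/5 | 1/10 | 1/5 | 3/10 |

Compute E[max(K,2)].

3.4

E[max(K,2)] = Σ max(k,2)·P(K=k)
 = 2·2/5 + 2·1/10 + 3·1/5 + 6·3/10
 = 4/5 + 1/5 + 3/5 + 9/5
 = 17/5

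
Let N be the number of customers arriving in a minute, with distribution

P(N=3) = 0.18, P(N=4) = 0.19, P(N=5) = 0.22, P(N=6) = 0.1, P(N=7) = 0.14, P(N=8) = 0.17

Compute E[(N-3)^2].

8.46

E[(N-3)^2] = Σ (n-3)^2·P(N=n)
 = 0·0.18 + 1·0.19 + 4·0.22 + 9·0.1 + 16·0.14 + 25·0.17
 = 0 + 0.19 + 0.88 + 0.9 + 2.24 + 4.25
 = 8.46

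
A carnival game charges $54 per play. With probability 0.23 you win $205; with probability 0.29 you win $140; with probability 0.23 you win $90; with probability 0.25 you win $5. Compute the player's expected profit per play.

E[payout] = 205·0.23 + 140·0.29 + 90·0.23 + 5·0.25
 = 47.15 + 40.6 + 20.7 + 1.25
 = 109.7
Net = 109.7 - 54 = 55.7

55.7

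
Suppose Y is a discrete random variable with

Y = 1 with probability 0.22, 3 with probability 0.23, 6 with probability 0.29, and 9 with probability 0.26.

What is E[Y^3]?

E[Y^3] = Σ y^3·P(Y=y)
 = 1·0.22 + 27·0.23 + 216·0.29 + 729·0.26
 = 0.22 + 6.21 + 62.64 + 189.54
 = 258.61

258.61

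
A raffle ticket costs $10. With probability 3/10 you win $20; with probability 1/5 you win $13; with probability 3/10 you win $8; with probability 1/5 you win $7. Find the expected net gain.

2.4

E[payout] = 20·3/10 + 13·1/5 + 8·3/10 + 7·1/5
 = 6 + 13/5 + 12/5 + 7/5
 = 62/5
Net = 62/5 - 10 = 12/5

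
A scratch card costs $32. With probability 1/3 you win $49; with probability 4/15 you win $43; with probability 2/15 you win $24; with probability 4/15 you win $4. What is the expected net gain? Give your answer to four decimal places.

0.0667

E[payout] = 49·1/3 + 43·4/15 + 24·2/15 + 4·4/15
 = 49/3 + 172/15 + 16/5 + 16/15
 = 481/15
Net = 481/15 - 32 = 1/15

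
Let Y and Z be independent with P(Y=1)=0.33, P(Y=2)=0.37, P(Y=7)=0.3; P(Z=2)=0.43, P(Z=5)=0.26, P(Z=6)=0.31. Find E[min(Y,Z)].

2.276

E[min(Y,Z)] = Σ_y Σ_z min(y,z) · P(Y=y)P(Z=z)
 = 1·0.1419 + 1·0.0858 + 1·0.1023 + 2·0.1591 + 2·0.0962 + 2·0.1147 + 2·0.129 + 5·0.078 + 6·0.093
 = 0.1419 + 0.0858 + 0.1023 + 0.3182 + 0.1924 + 0.2294 + 0.258 + 0.39 + 0.558
 = 2.276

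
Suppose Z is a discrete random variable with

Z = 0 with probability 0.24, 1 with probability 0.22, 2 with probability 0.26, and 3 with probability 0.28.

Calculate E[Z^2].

3.78

E[Z^2] = Σ z^2·P(Z=z)
 = 0·0.24 + 1·0.22 + 4·0.26 + 9·0.28
 = 0 + 0.22 + 1.04 + 2.52
 = 3.78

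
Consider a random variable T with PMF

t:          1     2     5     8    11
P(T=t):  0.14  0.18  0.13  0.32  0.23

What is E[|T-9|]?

E[|T-9|] = Σ |t-9|·P(T=t)
 = 8·0.14 + 7·0.18 + 4·0.13 + 1·0.32 + 2·0.23
 = 1.12 + 1.26 + 0.52 + 0.32 + 0.46
 = 3.68

3.68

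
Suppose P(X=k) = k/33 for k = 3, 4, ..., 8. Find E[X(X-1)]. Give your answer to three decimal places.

32.970

E[X(X-1)] = Σ x(x-1)·P(X=x)
 = 6·1/11 + 12·4/33 + 20·5/33 + 30·2/11 + 42·7/33 + 56·8/33
 = 6/11 + 16/11 + 100/33 + 60/11 + 98/11 + 448/33
 = 1088/33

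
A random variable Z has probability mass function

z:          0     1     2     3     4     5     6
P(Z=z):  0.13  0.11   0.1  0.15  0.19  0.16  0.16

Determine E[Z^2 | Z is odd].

13

P(Z is odd) = 0.11 + 0.15 + 0.16 = 0.42.
E[Z^2 | Z is odd] = [1·0.11 + 9·0.15 + 25·0.16] / 0.42
 = 5.46 / 0.42
 = 13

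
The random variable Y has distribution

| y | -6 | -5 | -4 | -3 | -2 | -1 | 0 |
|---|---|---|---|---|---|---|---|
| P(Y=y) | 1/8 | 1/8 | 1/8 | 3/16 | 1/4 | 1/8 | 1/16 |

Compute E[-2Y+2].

8.125

E[-2Y+2] = Σ (-2y+2)·P(Y=y)
 = 14·1/8 + 12·1/8 + 10·1/8 + 8·3/16 + 6·1/4 + 4·1/8 + 2·1/16
 = 7/4 + 3/2 + 5/4 + 3/2 + 3/2 + 1/2 + 1/8
 = 65/8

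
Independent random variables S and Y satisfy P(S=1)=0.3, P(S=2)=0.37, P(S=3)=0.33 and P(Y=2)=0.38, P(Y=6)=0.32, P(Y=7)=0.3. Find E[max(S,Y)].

E[max(S,Y)] = Σ_s Σ_y max(s,y) · P(S=s)P(Y=y)
 = 2·0.114 + 6·0.096 + 7·0.09 + 2·0.1406 + 6·0.1184 + 7·0.111 + 3·0.1254 + 6·0.1056 + 7·0.099
 = 0.228 + 0.576 + 0.63 + 0.2812 + 0.7104 + 0.777 + 0.3762 + 0.6336 + 0.693
 = 4.9054

4.9054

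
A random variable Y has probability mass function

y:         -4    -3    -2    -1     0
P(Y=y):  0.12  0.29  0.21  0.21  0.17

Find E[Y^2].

E[Y^2] = Σ y^2·P(Y=y)
 = 16·0.12 + 9·0.29 + 4·0.21 + 1·0.21 + 0·0.17
 = 1.92 + 2.61 + 0.84 + 0.21 + 0
 = 5.58

5.58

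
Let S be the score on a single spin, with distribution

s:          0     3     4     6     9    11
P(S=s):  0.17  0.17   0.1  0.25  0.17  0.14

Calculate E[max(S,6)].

7.21

E[max(S,6)] = Σ max(s,6)·P(S=s)
 = 6·0.17 + 6·0.17 + 6·0.1 + 6·0.25 + 9·0.17 + 11·0.14
 = 1.02 + 1.02 + 0.6 + 1.5 + 1.53 + 1.54
 = 7.21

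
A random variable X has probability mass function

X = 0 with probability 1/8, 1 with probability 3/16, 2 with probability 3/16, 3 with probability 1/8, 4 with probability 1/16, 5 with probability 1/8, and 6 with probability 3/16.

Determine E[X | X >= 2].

4

P(X >= 2) = 3/16 + 1/8 + 1/16 + 1/8 + 3/16 = 11/16.
E[X | X >= 2] = [2·3/16 + 3·1/8 + 4·1/16 + 5·1/8 + 6·3/16] / (11/16)
 = 11/4 / (11/16)
 = 4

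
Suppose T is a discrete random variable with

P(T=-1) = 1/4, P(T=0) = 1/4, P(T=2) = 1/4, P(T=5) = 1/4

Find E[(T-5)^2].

E[(T-5)^2] = Σ (t-5)^2·P(T=t)
 = 36·1/4 + 25·1/4 + 9·1/4 + 0·1/4
 = 9 + 25/4 + 9/4 + 0
 = 35/2

17.5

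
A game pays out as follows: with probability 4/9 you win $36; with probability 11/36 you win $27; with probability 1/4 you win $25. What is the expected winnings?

30.5

E[payout] = 36·4/9 + 27·11/36 + 25·1/4
 = 16 + 33/4 + 25/4
 = 61/2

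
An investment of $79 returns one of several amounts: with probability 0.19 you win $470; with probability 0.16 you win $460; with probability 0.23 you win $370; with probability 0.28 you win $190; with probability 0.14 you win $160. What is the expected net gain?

244.6

E[payout] = 470·0.19 + 460·0.16 + 370·0.23 + 190·0.28 + 160·0.14
 = 89.3 + 73.6 + 85.1 + 53.2 + 22.4
 = 323.6
Net = 323.6 - 79 = 244.6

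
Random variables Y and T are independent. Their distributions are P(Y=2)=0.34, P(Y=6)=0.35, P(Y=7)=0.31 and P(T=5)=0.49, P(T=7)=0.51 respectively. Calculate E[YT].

E[YT] = Σ_y Σ_t yt · P(Y=y)P(T=t)
 = 10·0.1666 + 14·0.1734 + 30·0.1715 + 42·0.1785 + 35·0.1519 + 49·0.1581
 = 1.666 + 2.4276 + 5.145 + 7.497 + 5.3165 + 7.7469
 = 29.799

29.799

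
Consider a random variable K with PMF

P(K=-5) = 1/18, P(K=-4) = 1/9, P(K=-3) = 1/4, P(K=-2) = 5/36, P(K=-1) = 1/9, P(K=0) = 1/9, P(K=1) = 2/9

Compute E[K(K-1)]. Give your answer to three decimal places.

7.944

E[K(K-1)] = Σ k(k-1)·P(K=k)
 = 30·1/18 + 20·1/9 + 12·1/4 + 6·5/36 + 2·1/9 + 0·1/9 + 0·2/9
 = 5/3 + 20/9 + 3 + 5/6 + 2/9 + 0 + 0
 = 143/18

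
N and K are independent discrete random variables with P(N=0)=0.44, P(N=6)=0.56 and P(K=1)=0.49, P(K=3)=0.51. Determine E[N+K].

5.38

E[N+K] = Σ_n Σ_k (n+k) · P(N=n)P(K=k)
 = 1·0.2156 + 3·0.2244 + 7·0.2744 + 9·0.2856
 = 0.2156 + 0.6732 + 1.9208 + 2.5704
 = 5.38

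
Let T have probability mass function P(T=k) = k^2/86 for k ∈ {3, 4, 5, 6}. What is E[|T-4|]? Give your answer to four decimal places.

E[|T-4|] = Σ |t-4|·P(T=t)
 = 1·9/86 + 0·8/43 + 1·25/86 + 2·18/43
 = 9/86 + 0 + 25/86 + 36/43
 = 53/43

1.2326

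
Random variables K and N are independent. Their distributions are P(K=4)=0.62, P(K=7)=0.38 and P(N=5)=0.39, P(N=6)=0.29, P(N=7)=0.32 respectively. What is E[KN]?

E[KN] = Σ_k Σ_n kn · P(K=k)P(N=n)
 = 20·0.2418 + 24·0.1798 + 28·0.1984 + 35·0.1482 + 42·0.1102 + 49·0.1216
 = 4.836 + 4.3152 + 5.5552 + 5.187 + 4.6284 + 5.9584
 = 30.4802

30.4802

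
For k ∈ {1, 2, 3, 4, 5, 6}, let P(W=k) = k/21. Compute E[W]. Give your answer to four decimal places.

4.3333

E[W] = Σ w·P(W=w)
 = 1·1/21 + 2·2/21 + 3·1/7 + 4·4/21 + 5·5/21 + 6·2/7
 = 1/21 + 4/21 + 3/7 + 16/21 + 25/21 + 12/7
 = 13/3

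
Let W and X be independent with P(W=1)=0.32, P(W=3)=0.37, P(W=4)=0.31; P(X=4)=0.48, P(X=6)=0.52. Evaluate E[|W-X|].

2.37

E[|W-X|] = Σ_w Σ_x |w-x| · P(W=w)P(X=x)
 = 3·0.1536 + 5·0.1664 + 1·0.1776 + 3·0.1924 + 0·0.1488 + 2·0.1612
 = 0.4608 + 0.832 + 0.1776 + 0.5772 + 0 + 0.3224
 = 2.37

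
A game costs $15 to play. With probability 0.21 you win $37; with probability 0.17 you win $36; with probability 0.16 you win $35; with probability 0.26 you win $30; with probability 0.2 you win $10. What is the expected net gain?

14.29

E[payout] = 37·0.21 + 36·0.17 + 35·0.16 + 30·0.26 + 10·0.2
 = 7.77 + 6.12 + 5.6 + 7.8 + 2
 = 29.29
Net = 29.29 - 15 = 14.29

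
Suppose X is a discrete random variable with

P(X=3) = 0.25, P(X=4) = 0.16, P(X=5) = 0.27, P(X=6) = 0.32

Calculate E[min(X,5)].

4.34

E[min(X,5)] = Σ min(x,5)·P(X=x)
 = 3·0.25 + 4·0.16 + 5·0.27 + 5·0.32
 = 0.75 + 0.64 + 1.35 + 1.6
 = 4.34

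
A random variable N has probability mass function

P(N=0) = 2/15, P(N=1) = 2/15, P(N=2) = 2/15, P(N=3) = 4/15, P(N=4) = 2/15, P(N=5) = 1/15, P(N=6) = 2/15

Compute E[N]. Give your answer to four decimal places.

E[N] = Σ n·P(N=n)
 = 0·2/15 + 1·2/15 + 2·2/15 + 3·4/15 + 4·2/15 + 5·1/15 + 6·2/15
 = 0 + 2/15 + 4/15 + 4/5 + 8/15 + 1/3 + 4/5
 = 43/15

2.8667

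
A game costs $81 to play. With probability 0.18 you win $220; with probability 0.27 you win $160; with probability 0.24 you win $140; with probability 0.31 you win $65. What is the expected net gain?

E[payout] = 220·0.18 + 160·0.27 + 140·0.24 + 65·0.31
 = 39.6 + 43.2 + 33.6 + 20.15
 = 136.55
Net = 136.55 - 81 = 55.55

55.55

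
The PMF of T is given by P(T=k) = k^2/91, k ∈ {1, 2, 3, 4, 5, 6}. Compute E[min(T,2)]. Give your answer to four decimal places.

1.9890

E[min(T,2)] = Σ min(t,2)·P(T=t)
 = 1·1/91 + 2·4/91 + 2·9/91 + 2·16/91 + 2·25/91 + 2·36/91
 = 1/91 + 8/91 + 18/91 + 32/91 + 50/91 + 72/91
 = 181/91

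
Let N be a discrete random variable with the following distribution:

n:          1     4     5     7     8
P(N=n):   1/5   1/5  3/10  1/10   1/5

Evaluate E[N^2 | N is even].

P(N is even) = 1/5 + 1/5 = 2/5.
E[N^2 | N is even] = [16·1/5 + 64·1/5] / (2/5)
 = 16 / (2/5)
 = 40

40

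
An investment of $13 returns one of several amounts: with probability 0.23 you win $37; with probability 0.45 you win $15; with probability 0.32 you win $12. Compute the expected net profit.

E[payout] = 37·0.23 + 15·0.45 + 12·0.32
 = 8.51 + 6.75 + 3.84
 = 19.1
Net = 19.1 - 13 = 6.1

6.1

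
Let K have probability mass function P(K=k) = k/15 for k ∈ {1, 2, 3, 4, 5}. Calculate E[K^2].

E[K^2] = Σ k^2·P(K=k)
 = 1·1/15 + 4·2/15 + 9·1/5 + 16·4/15 + 25·1/3
 = 1/15 + 8/15 + 9/5 + 64/15 + 25/3
 = 15

15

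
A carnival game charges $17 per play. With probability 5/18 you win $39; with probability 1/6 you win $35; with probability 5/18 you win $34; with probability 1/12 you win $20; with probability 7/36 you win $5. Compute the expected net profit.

11.75

E[payout] = 39·5/18 + 35·1/6 + 34·5/18 + 20·1/12 + 5·7/36
 = 65/6 + 35/6 + 85/9 + 5/3 + 35/36
 = 115/4
Net = 115/4 - 17 = 47/4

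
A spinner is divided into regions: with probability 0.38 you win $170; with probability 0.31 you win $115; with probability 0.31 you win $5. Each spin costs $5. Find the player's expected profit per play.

96.8

E[payout] = 170·0.38 + 115·0.31 + 5·0.31
 = 64.6 + 35.65 + 1.55
 = 101.8
Net = 101.8 - 5 = 96.8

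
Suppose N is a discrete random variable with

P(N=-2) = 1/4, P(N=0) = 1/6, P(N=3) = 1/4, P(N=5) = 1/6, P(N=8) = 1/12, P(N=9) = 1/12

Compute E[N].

2.5

E[N] = Σ n·P(N=n)
 = (-2)·1/4 + 0·1/6 + 3·1/4 + 5·1/6 + 8·1/12 + 9·1/12
 = (-1/2) + 0 + 3/4 + 5/6 + 2/3 + 3/4
 = 5/2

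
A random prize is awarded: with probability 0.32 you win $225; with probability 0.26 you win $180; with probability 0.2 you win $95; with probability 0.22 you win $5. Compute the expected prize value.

E[payout] = 225·0.32 + 180·0.26 + 95·0.2 + 5·0.22
 = 72 + 46.8 + 19 + 1.1
 = 138.9

138.9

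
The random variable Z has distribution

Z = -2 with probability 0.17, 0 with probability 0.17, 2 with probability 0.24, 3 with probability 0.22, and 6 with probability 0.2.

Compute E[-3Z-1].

E[-3Z-1] = Σ (-3z-1)·P(Z=z)
 = 5·0.17 + (-1)·0.17 + (-7)·0.24 + (-10)·0.22 + (-19)·0.2
 = 0.85 + (-0.17) + (-1.68) + (-2.2) + (-3.8)
 = -7

-7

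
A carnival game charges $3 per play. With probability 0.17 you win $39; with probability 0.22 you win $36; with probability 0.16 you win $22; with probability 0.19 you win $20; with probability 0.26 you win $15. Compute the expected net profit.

22.77

E[payout] = 39·0.17 + 36·0.22 + 22·0.16 + 20·0.19 + 15·0.26
 = 6.63 + 7.92 + 3.52 + 3.8 + 3.9
 = 25.77
Net = 25.77 - 3 = 22.77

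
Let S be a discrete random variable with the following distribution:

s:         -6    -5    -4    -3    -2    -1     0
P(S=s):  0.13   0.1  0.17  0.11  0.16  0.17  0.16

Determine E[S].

E[S] = Σ s·P(S=s)
 = (-6)·0.13 + (-5)·0.1 + (-4)·0.17 + (-3)·0.11 + (-2)·0.16 + (-1)·0.17 + 0·0.16
 = (-0.78) + (-0.5) + (-0.68) + (-0.33) + (-0.32) + (-0.17) + 0
 = -2.78

-2.78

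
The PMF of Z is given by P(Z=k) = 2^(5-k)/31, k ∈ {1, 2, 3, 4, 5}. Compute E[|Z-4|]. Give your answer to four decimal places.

E[|Z-4|] = Σ |z-4|·P(Z=z)
 = 3·16/31 + 2·8/31 + 1·4/31 + 0·2/31 + 1·1/31
 = 48/31 + 16/31 + 4/31 + 0 + 1/31
 = 69/31

2.2258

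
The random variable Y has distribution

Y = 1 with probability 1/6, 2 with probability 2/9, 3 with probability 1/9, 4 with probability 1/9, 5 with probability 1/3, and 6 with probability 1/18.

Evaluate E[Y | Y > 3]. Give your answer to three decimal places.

4.889

P(Y > 3) = 1/9 + 1/3 + 1/18 = 1/2.
E[Y | Y > 3] = [4·1/9 + 5·1/3 + 6·1/18] / (1/2)
 = 22/9 / (1/2)
 = 44/9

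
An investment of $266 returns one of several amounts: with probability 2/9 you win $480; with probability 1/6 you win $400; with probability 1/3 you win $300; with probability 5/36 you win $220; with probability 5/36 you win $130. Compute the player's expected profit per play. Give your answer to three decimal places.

55.944

E[payout] = 480·2/9 + 400·1/6 + 300·1/3 + 220·5/36 + 130·5/36
 = 320/3 + 200/3 + 100 + 275/9 + 325/18
 = 5795/18
Net = 5795/18 - 266 = 1007/18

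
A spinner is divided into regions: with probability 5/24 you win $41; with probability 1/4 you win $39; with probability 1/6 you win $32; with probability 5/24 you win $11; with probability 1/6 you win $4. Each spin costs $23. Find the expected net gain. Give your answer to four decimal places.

3.5833

E[payout] = 41·5/24 + 39·1/4 + 32·1/6 + 11·5/24 + 4·1/6
 = 205/24 + 39/4 + 16/3 + 55/24 + 2/3
 = 319/12
Net = 319/12 - 23 = 43/12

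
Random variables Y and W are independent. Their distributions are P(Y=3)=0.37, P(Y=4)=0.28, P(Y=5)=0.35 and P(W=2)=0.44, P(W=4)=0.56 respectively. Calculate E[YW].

E[YW] = Σ_y Σ_w yw · P(Y=y)P(W=w)
 = 6·0.1628 + 12·0.2072 + 8·0.1232 + 16·0.1568 + 10·0.154 + 20·0.196
 = 0.9768 + 2.4864 + 0.9856 + 2.5088 + 1.54 + 3.92
 = 12.4176

12.4176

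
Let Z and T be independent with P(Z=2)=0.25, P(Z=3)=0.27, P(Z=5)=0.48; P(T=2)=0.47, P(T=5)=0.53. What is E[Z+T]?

7.3

E[Z+T] = Σ_z Σ_t (z+t) · P(Z=z)P(T=t)
 = 4·0.1175 + 7·0.1325 + 5·0.1269 + 8·0.1431 + 7·0.2256 + 10·0.2544
 = 0.47 + 0.9275 + 0.6345 + 1.1448 + 1.5792 + 2.544
 = 7.3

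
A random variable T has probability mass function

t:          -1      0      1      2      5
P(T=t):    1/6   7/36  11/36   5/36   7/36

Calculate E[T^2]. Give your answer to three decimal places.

E[T^2] = Σ t^2·P(T=t)
 = 1·1/6 + 0·7/36 + 1·11/36 + 4·5/36 + 25·7/36
 = 1/6 + 0 + 11/36 + 5/9 + 175/36
 = 53/9

5.889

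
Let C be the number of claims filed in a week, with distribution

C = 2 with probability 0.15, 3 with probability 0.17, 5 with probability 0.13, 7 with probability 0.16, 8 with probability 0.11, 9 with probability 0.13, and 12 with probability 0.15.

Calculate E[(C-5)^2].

E[(C-5)^2] = Σ (c-5)^2·P(C=c)
 = 9·0.15 + 4·0.17 + 0·0.13 + 4·0.16 + 9·0.11 + 16·0.13 + 49·0.15
 = 1.35 + 0.68 + 0 + 0.64 + 0.99 + 2.08 + 7.35
 = 13.09

13.09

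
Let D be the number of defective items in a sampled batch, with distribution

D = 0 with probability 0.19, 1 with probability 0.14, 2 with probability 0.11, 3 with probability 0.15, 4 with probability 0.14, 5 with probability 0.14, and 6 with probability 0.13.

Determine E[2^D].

E[2^D] = Σ 2^d·P(D=d)
 = 1·0.19 + 2·0.14 + 4·0.11 + 8·0.15 + 16·0.14 + 32·0.14 + 64·0.13
 = 0.19 + 0.28 + 0.44 + 1.2 + 2.24 + 4.48 + 8.32
 = 17.15

17.15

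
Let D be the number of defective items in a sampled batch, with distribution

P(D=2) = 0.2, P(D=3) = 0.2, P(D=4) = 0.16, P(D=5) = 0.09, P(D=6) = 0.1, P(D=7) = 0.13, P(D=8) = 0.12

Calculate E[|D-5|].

1.88

E[|D-5|] = Σ |d-5|·P(D=d)
 = 3·0.2 + 2·0.2 + 1·0.16 + 0·0.09 + 1·0.1 + 2·0.13 + 3·0.12
 = 0.6 + 0.4 + 0.16 + 0 + 0.1 + 0.26 + 0.36
 = 1.88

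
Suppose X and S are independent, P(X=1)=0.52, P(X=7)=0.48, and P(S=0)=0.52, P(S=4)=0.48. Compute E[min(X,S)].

E[min(X,S)] = Σ_x Σ_s min(x,s) · P(X=x)P(S=s)
 = 0·0.2704 + 1·0.2496 + 0·0.2496 + 4·0.2304
 = 0 + 0.2496 + 0 + 0.9216
 = 1.1712

1.1712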